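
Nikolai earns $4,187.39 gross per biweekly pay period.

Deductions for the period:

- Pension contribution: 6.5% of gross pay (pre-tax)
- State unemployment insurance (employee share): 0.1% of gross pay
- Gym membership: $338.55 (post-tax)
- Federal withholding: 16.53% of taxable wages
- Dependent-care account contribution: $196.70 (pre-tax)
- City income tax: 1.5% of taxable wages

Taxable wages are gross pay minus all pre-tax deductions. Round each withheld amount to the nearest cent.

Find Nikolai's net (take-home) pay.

$2,705.32

Dependent-care account contribution: $196.70
Pension contribution: $4,187.39 × 0.065 = $272.18
Pre-tax total = $196.70 + $272.18 = $468.88
Taxable wages = $4,187.39 − $468.88 = $3,718.51
City income tax: $3,718.51 × 0.015 = $55.78
Federal withholding: $3,718.51 × 0.1653 = $614.67
State unemployment insurance (employee share): $4,187.39 × 0.001 = $4.19
Gym membership: $338.55
Total deductions = $196.70 + $272.18 + $55.78 + $614.67 + $4.19 + $338.55 = $1,482.07
Net pay = $4,187.39 − $1,482.07 = $2,705.32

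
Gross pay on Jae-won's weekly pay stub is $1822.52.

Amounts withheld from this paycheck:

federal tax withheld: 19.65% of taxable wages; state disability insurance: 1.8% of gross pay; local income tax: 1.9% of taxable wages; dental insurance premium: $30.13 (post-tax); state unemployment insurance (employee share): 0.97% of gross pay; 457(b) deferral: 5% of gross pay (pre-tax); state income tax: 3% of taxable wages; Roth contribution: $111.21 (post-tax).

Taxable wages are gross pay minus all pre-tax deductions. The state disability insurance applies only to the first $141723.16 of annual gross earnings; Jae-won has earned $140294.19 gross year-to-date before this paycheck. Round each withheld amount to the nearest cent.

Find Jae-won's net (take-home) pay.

457(b) deferral: $1822.52 × 0.05 = $91.13
Taxable wages = $1822.52 − $91.13 = $1731.39
Federal tax withheld: $1731.39 × 0.1965 = $340.22
State income tax: $1731.39 × 0.03 = $51.94
Local income tax: $1731.39 × 0.019 = $32.90
State unemployment insurance (employee share): $1822.52 × 0.0097 = $17.68
State disability insurance: only $141723.16 − $140294.19 = $1428.97 of this check is subject → $1428.97 × 0.018 = $25.72
Roth contribution: $111.21
Dental insurance premium: $30.13
Total deductions = $91.13 + $340.22 + $51.94 + $32.90 + $17.68 + $25.72 + $111.21 + $30.13 = $700.93
Net pay = $1822.52 − $700.93 = $1121.59

$1121.59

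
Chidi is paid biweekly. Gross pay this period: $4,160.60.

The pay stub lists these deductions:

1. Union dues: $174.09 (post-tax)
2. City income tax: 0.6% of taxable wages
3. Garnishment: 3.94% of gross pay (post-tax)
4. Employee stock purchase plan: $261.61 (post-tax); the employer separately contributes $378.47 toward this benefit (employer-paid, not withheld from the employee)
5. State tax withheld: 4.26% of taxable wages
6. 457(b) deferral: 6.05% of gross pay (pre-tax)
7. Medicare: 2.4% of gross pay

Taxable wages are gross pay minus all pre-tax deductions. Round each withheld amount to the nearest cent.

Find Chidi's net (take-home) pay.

$3,019.43

457(b) deferral: $4,160.60 × 0.0605 = $251.72
Taxable wages = $4,160.60 − $251.72 = $3,908.88
City income tax: $3,908.88 × 0.006 = $23.45
State tax withheld: $3,908.88 × 0.0426 = $166.52
Medicare: $4,160.60 × 0.024 = $99.85
Garnishment: $4,160.60 × 0.0394 = $163.93
Employee stock purchase plan: $261.61
Union dues: $174.09
(Employer's $378.47 toward employee stock purchase plan is not withheld from the employee.)
Total deductions = $251.72 + $23.45 + $166.52 + $99.85 + $163.93 + $261.61 + $174.09 = $1,141.17
Net pay = $4,160.60 − $1,141.17 = $3,019.43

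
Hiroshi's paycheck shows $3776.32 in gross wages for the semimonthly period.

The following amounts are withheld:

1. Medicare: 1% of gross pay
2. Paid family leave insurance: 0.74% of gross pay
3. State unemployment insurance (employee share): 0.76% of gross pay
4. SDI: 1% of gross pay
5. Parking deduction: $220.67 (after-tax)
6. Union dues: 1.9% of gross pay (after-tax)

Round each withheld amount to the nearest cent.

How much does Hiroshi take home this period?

SDI: $3776.32 × 0.01 = $37.76
Paid family leave insurance: $3776.32 × 0.0074 = $27.94
Medicare: $3776.32 × 0.01 = $37.76
State unemployment insurance (employee share): $3776.32 × 0.0076 = $28.70
Parking deduction: $220.67
Union dues: $3776.32 × 0.019 = $71.75
Total deductions = $37.76 + $27.94 + $37.76 + $28.70 + $220.67 + $71.75 = $424.58
Net pay = $3776.32 − $424.58 = $3351.74

$3351.74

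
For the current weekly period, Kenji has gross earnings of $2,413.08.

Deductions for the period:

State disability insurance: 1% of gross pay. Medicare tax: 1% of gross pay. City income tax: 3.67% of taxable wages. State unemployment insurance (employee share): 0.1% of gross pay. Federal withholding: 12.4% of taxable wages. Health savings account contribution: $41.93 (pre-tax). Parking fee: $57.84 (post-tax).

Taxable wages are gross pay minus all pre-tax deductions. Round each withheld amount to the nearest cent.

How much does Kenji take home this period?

$1,881.60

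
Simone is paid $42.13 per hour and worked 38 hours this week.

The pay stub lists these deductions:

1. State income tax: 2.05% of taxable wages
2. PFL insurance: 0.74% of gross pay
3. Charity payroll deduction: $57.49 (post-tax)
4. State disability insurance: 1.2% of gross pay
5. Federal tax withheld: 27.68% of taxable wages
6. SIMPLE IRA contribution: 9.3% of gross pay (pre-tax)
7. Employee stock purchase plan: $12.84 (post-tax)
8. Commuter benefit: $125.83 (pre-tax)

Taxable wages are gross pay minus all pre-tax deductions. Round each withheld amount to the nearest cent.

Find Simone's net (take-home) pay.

$830.54

Gross pay: 38 × $42.13 = $1,600.94
SIMPLE IRA contribution: $1,600.94 × 0.093 = $148.89
Commuter benefit: $125.83
Pre-tax total = $148.89 + $125.83 = $274.72
Taxable wages = $1,600.94 − $274.72 = $1,326.22
State income tax: $1,326.22 × 0.0205 = $27.19
Federal tax withheld: $1,326.22 × 0.2768 = $367.10
State disability insurance: $1,600.94 × 0.012 = $19.21
PFL insurance: $1,600.94 × 0.0074 = $11.85
Charity payroll deduction: $57.49
Employee stock purchase plan: $12.84
Total deductions = $148.89 + $125.83 + $27.19 + $367.10 + $19.21 + $11.85 + $57.49 + $12.84 = $770.40
Net pay = $1,600.94 − $770.40 = $830.54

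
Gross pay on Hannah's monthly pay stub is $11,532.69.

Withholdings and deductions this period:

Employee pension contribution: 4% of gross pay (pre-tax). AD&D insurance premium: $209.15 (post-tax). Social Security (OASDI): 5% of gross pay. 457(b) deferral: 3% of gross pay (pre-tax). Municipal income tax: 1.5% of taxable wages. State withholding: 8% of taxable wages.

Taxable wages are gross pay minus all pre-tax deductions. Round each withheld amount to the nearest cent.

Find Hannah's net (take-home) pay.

$8,920.71

457(b) deferral: $11,532.69 × 0.03 = $345.98
Employee pension contribution: $11,532.69 × 0.04 = $461.31
Pre-tax total = $345.98 + $461.31 = $807.29
Taxable wages = $11,532.69 − $807.29 = $10,725.40
Municipal income tax: $10,725.40 × 0.015 = $160.88
State withholding: $10,725.40 × 0.08 = $858.03
Social Security (OASDI): $11,532.69 × 0.05 = $576.63
AD&D insurance premium: $209.15
Total deductions = $345.98 + $461.31 + $160.88 + $858.03 + $576.63 + $209.15 = $2,611.98
Net pay = $11,532.69 − $2,611.98 = $8,920.71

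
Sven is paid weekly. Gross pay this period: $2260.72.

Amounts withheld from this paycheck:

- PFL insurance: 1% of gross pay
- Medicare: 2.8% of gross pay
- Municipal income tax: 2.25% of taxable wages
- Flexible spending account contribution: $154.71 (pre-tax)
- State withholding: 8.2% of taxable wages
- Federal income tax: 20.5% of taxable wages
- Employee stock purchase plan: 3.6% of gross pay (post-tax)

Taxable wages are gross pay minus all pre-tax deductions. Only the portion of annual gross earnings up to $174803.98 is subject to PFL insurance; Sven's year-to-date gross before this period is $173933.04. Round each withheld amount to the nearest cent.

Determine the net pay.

$1300.80

Flexible spending account contribution: $154.71
Taxable wages = $2260.72 − $154.71 = $2106.01
Federal income tax: $2106.01 × 0.205 = $431.73
Municipal income tax: $2106.01 × 0.0225 = $47.39
State withholding: $2106.01 × 0.082 = $172.69
PFL insurance: only $174803.98 − $173933.04 = $870.94 of this check is subject → $870.94 × 0.01 = $8.71
Medicare: $2260.72 × 0.028 = $63.30
Employee stock purchase plan: $2260.72 × 0.036 = $81.39
Total deductions = $154.71 + $431.73 + $47.39 + $172.69 + $8.71 + $63.30 + $81.39 = $959.92
Net pay = $2260.72 − $959.92 = $1300.80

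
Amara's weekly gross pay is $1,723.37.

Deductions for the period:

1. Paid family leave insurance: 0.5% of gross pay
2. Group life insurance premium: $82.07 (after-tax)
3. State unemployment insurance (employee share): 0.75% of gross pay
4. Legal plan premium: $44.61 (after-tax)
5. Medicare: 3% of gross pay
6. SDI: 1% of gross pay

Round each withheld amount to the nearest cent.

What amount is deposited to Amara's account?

SDI: $1,723.37 × 0.01 = $17.23
State unemployment insurance (employee share): $1,723.37 × 0.0075 = $12.93
Medicare: $1,723.37 × 0.03 = $51.70
Paid family leave insurance: $1,723.37 × 0.005 = $8.62
Legal plan premium: $44.61
Group life insurance premium: $82.07
Total deductions = $17.23 + $12.93 + $51.70 + $8.62 + $44.61 + $82.07 = $217.16
Net pay = $1,723.37 − $217.16 = $1,506.21

$1,506.21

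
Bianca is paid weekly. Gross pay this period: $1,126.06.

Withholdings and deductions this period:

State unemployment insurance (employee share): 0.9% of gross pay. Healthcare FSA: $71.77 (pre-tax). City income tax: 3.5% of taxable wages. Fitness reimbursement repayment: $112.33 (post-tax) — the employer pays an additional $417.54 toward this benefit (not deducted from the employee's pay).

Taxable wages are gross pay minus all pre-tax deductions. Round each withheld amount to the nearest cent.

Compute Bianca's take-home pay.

$894.93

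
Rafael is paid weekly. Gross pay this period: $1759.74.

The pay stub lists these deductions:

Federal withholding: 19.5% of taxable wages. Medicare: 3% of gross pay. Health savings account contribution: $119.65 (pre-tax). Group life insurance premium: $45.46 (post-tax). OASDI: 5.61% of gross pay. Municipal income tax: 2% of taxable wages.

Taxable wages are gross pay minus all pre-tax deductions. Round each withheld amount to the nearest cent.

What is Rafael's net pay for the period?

$1090.50

Health savings account contribution: $119.65
Taxable wages = $1759.74 − $119.65 = $1640.09
Municipal income tax: $1640.09 × 0.02 = $32.80
Federal withholding: $1640.09 × 0.195 = $319.82
OASDI: $1759.74 × 0.0561 = $98.72
Medicare: $1759.74 × 0.03 = $52.79
Group life insurance premium: $45.46
Total deductions = $119.65 + $32.80 + $319.82 + $98.72 + $52.79 + $45.46 = $669.24
Net pay = $1759.74 − $669.24 = $1090.50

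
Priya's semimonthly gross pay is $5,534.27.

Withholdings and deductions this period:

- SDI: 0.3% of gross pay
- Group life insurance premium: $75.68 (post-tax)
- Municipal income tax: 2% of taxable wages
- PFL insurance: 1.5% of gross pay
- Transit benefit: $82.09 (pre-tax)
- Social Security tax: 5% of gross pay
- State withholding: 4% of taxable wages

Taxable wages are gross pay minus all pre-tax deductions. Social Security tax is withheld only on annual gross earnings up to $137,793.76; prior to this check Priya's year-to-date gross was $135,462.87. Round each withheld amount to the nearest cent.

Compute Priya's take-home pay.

Transit benefit: $82.09
Taxable wages = $5,534.27 − $82.09 = $5,452.18
Municipal income tax: $5,452.18 × 0.02 = $109.04
State withholding: $5,452.18 × 0.04 = $218.09
PFL insurance: $5,534.27 × 0.015 = $83.01
Social Security tax: only $137,793.76 − $135,462.87 = $2,330.89 of this check is subject → $2,330.89 × 0.05 = $116.54
SDI: $5,534.27 × 0.003 = $16.60
Group life insurance premium: $75.68
Total deductions = $82.09 + $109.04 + $218.09 + $83.01 + $116.54 + $16.60 + $75.68 = $701.05
Net pay = $5,534.27 − $701.05 = $4,833.22

$4,833.22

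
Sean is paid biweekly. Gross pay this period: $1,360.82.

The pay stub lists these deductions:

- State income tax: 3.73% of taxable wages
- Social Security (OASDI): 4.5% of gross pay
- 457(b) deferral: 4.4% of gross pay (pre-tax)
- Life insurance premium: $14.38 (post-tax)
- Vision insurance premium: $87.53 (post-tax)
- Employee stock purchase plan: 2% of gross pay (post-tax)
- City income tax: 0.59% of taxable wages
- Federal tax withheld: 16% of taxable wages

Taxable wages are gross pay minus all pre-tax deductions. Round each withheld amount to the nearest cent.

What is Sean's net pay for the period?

457(b) deferral: $1,360.82 × 0.044 = $59.88
Taxable wages = $1,360.82 − $59.88 = $1,300.94
City income tax: $1,300.94 × 0.0059 = $7.68
State income tax: $1,300.94 × 0.0373 = $48.53
Federal tax withheld: $1,300.94 × 0.16 = $208.15
Social Security (OASDI): $1,360.82 × 0.045 = $61.24
Employee stock purchase plan: $1,360.82 × 0.02 = $27.22
Life insurance premium: $14.38
Vision insurance premium: $87.53
Total deductions = $59.88 + $7.68 + $48.53 + $208.15 + $61.24 + $27.22 + $14.38 + $87.53 = $514.61
Net pay = $1,360.82 − $514.61 = $846.21

$846.21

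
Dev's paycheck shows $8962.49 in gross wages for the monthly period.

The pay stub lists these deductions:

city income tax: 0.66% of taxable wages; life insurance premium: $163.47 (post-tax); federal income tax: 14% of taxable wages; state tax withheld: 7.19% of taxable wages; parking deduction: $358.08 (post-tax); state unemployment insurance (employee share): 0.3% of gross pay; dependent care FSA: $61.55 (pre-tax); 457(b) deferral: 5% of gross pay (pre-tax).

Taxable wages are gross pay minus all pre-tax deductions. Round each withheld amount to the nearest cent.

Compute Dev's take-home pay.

Dependent care FSA: $61.55
457(b) deferral: $8962.49 × 0.05 = $448.12
Pre-tax total = $61.55 + $448.12 = $509.67
Taxable wages = $8962.49 − $509.67 = $8452.82
Federal income tax: $8452.82 × 0.14 = $1183.39
City income tax: $8452.82 × 0.0066 = $55.79
State tax withheld: $8452.82 × 0.0719 = $607.76
State unemployment insurance (employee share): $8962.49 × 0.003 = $26.89
Life insurance premium: $163.47
Parking deduction: $358.08
Total deductions = $61.55 + $448.12 + $1183.39 + $55.79 + $607.76 + $26.89 + $163.47 + $358.08 = $2905.05
Net pay = $8962.49 − $2905.05 = $6057.44

$6057.44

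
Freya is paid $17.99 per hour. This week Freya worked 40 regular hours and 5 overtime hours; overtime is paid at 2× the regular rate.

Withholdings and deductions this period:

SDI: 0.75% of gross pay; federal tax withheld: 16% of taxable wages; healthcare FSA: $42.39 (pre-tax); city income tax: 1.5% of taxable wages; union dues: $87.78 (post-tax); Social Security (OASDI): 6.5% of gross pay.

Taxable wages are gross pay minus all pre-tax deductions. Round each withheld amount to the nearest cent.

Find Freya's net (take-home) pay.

Regular pay: 40 × $17.99 = $719.60
Overtime pay: 5 × $17.99 × 2 = $179.90
Gross pay = $719.60 + $179.90 = $899.50
Healthcare FSA: $42.39
Taxable wages = $899.50 − $42.39 = $857.11
City income tax: $857.11 × 0.015 = $12.86
Federal tax withheld: $857.11 × 0.16 = $137.14
Social Security (OASDI): $899.50 × 0.065 = $58.47
SDI: $899.50 × 0.0075 = $6.75
Union dues: $87.78
Total deductions = $42.39 + $12.86 + $137.14 + $58.47 + $6.75 + $87.78 = $345.39
Net pay = $899.50 − $345.39 = $554.11

$554.11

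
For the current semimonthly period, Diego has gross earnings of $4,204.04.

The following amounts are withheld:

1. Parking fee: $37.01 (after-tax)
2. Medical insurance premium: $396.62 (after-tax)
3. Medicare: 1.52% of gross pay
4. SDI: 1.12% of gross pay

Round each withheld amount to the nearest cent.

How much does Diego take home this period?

Medicare: $4,204.04 × 0.0152 = $63.90
SDI: $4,204.04 × 0.0112 = $47.09
Medical insurance premium: $396.62
Parking fee: $37.01
Total deductions = $63.90 + $47.09 + $396.62 + $37.01 = $544.62
Net pay = $4,204.04 − $544.62 = $3,659.42

$3,659.42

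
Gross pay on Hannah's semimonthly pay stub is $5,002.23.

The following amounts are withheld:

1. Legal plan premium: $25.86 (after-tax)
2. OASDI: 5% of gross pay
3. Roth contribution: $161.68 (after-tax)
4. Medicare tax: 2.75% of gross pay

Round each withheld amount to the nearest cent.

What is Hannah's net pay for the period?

Medicare tax: $5,002.23 × 0.0275 = $137.56
OASDI: $5,002.23 × 0.05 = $250.11
Legal plan premium: $25.86
Roth contribution: $161.68
Total deductions = $137.56 + $250.11 + $25.86 + $161.68 = $575.21
Net pay = $5,002.23 − $575.21 = $4,427.02

$4,427.02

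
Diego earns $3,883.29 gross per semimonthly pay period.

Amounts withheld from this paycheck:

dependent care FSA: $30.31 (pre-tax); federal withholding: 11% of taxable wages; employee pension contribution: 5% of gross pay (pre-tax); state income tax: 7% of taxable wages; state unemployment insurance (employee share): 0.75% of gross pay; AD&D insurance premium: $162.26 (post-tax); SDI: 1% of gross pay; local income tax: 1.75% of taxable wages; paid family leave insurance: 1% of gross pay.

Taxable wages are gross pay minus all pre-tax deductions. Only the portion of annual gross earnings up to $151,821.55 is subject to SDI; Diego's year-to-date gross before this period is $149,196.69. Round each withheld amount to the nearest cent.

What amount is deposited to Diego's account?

Employee pension contribution: $3,883.29 × 0.05 = $194.16
Dependent care FSA: $30.31
Pre-tax total = $194.16 + $30.31 = $224.47
Taxable wages = $3,883.29 − $224.47 = $3,658.82
Local income tax: $3,658.82 × 0.0175 = $64.03
State income tax: $3,658.82 × 0.07 = $256.12
Federal withholding: $3,658.82 × 0.11 = $402.47
Paid family leave insurance: $3,883.29 × 0.01 = $38.83
State unemployment insurance (employee share): $3,883.29 × 0.0075 = $29.12
SDI: only $151,821.55 − $149,196.69 = $2,624.86 of this check is subject → $2,624.86 × 0.01 = $26.25
AD&D insurance premium: $162.26
Total deductions = $194.16 + $30.31 + $64.03 + $256.12 + $402.47 + $38.83 + $29.12 + $26.25 + $162.26 = $1,203.55
Net pay = $3,883.29 − $1,203.55 = $2,679.74

$2,679.74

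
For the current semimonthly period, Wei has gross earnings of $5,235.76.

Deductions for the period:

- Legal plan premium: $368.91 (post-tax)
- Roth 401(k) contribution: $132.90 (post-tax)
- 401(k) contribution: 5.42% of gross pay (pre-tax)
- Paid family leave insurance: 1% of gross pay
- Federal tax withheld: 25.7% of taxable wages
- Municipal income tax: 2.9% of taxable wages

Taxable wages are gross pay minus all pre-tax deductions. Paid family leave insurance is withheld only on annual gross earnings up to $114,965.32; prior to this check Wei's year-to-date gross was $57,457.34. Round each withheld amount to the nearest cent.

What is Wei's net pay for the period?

$2,981.54

401(k) contribution: $5,235.76 × 0.0542 = $283.78
Taxable wages = $5,235.76 − $283.78 = $4,951.98
Federal tax withheld: $4,951.98 × 0.257 = $1,272.66
Municipal income tax: $4,951.98 × 0.029 = $143.61
Paid family leave insurance: cap not yet reached, full $5,235.76 is subject → $5,235.76 × 0.01 = $52.36
Roth 401(k) contribution: $132.90
Legal plan premium: $368.91
Total deductions = $283.78 + $1,272.66 + $143.61 + $52.36 + $132.90 + $368.91 = $2,254.22
Net pay = $5,235.76 − $2,254.22 = $2,981.54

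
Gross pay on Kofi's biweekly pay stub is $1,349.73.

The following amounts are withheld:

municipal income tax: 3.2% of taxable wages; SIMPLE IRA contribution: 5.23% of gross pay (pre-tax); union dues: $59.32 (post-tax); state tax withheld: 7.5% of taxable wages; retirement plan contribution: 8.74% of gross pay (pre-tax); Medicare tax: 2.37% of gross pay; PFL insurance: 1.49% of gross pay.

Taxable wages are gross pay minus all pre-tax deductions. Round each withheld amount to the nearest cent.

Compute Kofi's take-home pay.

$925.50

Retirement plan contribution: $1,349.73 × 0.0874 = $117.97
SIMPLE IRA contribution: $1,349.73 × 0.0523 = $70.59
Pre-tax total = $117.97 + $70.59 = $188.56
Taxable wages = $1,349.73 − $188.56 = $1,161.17
State tax withheld: $1,161.17 × 0.075 = $87.09
Municipal income tax: $1,161.17 × 0.032 = $37.16
PFL insurance: $1,349.73 × 0.0149 = $20.11
Medicare tax: $1,349.73 × 0.0237 = $31.99
Union dues: $59.32
Total deductions = $117.97 + $70.59 + $87.09 + $37.16 + $20.11 + $31.99 + $59.32 = $424.23
Net pay = $1,349.73 − $424.23 = $925.50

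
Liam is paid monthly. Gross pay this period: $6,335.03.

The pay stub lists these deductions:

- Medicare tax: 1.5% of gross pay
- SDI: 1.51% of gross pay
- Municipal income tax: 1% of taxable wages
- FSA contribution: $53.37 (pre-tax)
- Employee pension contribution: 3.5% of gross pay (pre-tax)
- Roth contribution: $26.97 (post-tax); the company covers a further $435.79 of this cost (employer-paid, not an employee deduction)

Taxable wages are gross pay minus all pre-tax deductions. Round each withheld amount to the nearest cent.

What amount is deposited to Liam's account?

$5,781.67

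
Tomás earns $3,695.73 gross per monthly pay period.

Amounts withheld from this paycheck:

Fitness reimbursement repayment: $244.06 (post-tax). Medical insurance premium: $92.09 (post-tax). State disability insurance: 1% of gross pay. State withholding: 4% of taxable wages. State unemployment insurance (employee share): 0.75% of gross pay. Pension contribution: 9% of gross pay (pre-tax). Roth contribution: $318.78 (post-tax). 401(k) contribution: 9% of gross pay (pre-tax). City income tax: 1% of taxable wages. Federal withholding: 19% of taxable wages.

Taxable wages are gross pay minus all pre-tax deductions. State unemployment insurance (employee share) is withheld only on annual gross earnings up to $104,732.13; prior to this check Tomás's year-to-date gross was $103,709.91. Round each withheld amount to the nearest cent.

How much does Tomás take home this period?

$1,603.62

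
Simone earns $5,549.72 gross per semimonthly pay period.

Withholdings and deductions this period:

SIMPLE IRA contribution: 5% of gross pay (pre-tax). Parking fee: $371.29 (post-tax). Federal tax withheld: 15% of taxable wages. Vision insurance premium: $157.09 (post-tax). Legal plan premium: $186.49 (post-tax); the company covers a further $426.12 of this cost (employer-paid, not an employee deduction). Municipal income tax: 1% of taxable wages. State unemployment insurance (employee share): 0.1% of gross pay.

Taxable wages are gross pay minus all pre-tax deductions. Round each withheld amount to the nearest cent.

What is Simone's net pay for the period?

$3,708.26

SIMPLE IRA contribution: $5,549.72 × 0.05 = $277.49
Taxable wages = $5,549.72 − $277.49 = $5,272.23
Federal tax withheld: $5,272.23 × 0.15 = $790.83
Municipal income tax: $5,272.23 × 0.01 = $52.72
State unemployment insurance (employee share): $5,549.72 × 0.001 = $5.55
Legal plan premium: $186.49
Parking fee: $371.29
Vision insurance premium: $157.09
(Employer's $426.12 toward legal plan premium is not withheld from the employee.)
Total deductions = $277.49 + $790.83 + $52.72 + $5.55 + $186.49 + $371.29 + $157.09 = $1,841.46
Net pay = $5,549.72 − $1,841.46 = $3,708.26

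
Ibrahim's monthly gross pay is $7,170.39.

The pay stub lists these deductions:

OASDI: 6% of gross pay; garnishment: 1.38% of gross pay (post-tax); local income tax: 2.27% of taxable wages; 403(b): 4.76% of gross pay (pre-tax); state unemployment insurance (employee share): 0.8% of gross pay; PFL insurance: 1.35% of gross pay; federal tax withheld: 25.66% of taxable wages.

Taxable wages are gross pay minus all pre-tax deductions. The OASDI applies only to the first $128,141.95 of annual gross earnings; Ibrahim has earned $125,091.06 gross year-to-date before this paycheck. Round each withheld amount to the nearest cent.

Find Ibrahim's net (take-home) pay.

$4,485.56

403(b): $7,170.39 × 0.0476 = $341.31
Taxable wages = $7,170.39 − $341.31 = $6,829.08
Federal tax withheld: $6,829.08 × 0.2566 = $1,752.34
Local income tax: $6,829.08 × 0.0227 = $155.02
State unemployment insurance (employee share): $7,170.39 × 0.008 = $57.36
PFL insurance: $7,170.39 × 0.0135 = $96.80
OASDI: only $128,141.95 − $125,091.06 = $3,050.89 of this check is subject → $3,050.89 × 0.06 = $183.05
Garnishment: $7,170.39 × 0.0138 = $98.95
Total deductions = $341.31 + $1,752.34 + $155.02 + $57.36 + $96.80 + $183.05 + $98.95 = $2,684.83
Net pay = $7,170.39 − $2,684.83 = $4,485.56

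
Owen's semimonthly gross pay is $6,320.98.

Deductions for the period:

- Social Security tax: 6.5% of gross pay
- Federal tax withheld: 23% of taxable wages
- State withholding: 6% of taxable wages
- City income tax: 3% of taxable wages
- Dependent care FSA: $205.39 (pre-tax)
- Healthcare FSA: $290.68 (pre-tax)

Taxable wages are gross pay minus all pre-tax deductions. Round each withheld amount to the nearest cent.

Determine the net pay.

Healthcare FSA: $290.68
Dependent care FSA: $205.39
Pre-tax total = $290.68 + $205.39 = $496.07
Taxable wages = $6,320.98 − $496.07 = $5,824.91
Federal tax withheld: $5,824.91 × 0.23 = $1,339.73
City income tax: $5,824.91 × 0.03 = $174.75
State withholding: $5,824.91 × 0.06 = $349.49
Social Security tax: $6,320.98 × 0.065 = $410.86
Total deductions = $290.68 + $205.39 + $1,339.73 + $174.75 + $349.49 + $410.86 = $2,770.90
Net pay = $6,320.98 − $2,770.90 = $3,550.08

$3,550.08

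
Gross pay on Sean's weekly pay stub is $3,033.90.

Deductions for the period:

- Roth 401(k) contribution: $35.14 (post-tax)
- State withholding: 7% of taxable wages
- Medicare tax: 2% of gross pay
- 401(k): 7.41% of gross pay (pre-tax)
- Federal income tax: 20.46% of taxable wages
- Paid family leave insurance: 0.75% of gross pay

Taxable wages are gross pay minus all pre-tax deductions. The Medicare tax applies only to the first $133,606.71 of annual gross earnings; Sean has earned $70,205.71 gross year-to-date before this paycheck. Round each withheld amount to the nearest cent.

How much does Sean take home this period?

$1,919.14

401(k): $3,033.90 × 0.0741 = $224.81
Taxable wages = $3,033.90 − $224.81 = $2,809.09
State withholding: $2,809.09 × 0.07 = $196.64
Federal income tax: $2,809.09 × 0.2046 = $574.74
Paid family leave insurance: $3,033.90 × 0.0075 = $22.75
Medicare tax: cap not yet reached, full $3,033.90 is subject → $3,033.90 × 0.02 = $60.68
Roth 401(k) contribution: $35.14
Total deductions = $224.81 + $196.64 + $574.74 + $22.75 + $60.68 + $35.14 = $1,114.76
Net pay = $3,033.90 − $1,114.76 = $1,919.14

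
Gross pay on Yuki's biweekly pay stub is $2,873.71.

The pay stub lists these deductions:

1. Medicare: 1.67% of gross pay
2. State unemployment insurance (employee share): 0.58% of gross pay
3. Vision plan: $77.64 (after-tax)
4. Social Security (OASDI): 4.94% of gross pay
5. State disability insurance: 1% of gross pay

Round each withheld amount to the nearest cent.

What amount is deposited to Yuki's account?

$2,560.71

State disability insurance: $2,873.71 × 0.01 = $28.74
Social Security (OASDI): $2,873.71 × 0.0494 = $141.96
Medicare: $2,873.71 × 0.0167 = $47.99
State unemployment insurance (employee share): $2,873.71 × 0.0058 = $16.67
Vision plan: $77.64
Total deductions = $28.74 + $141.96 + $47.99 + $16.67 + $77.64 = $313.00
Net pay = $2,873.71 − $313.00 = $2,560.71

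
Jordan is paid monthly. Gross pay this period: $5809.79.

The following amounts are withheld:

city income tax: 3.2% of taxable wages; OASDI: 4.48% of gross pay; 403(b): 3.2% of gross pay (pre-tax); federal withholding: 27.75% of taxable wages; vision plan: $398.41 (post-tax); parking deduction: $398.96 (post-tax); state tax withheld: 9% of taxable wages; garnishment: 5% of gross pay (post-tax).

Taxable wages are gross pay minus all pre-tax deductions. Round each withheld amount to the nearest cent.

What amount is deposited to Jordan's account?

403(b): $5809.79 × 0.032 = $185.91
Taxable wages = $5809.79 − $185.91 = $5623.88
City income tax: $5623.88 × 0.032 = $179.96
State tax withheld: $5623.88 × 0.09 = $506.15
Federal withholding: $5623.88 × 0.2775 = $1560.63
OASDI: $5809.79 × 0.0448 = $260.28
Garnishment: $5809.79 × 0.05 = $290.49
Parking deduction: $398.96
Vision plan: $398.41
Total deductions = $185.91 + $179.96 + $506.15 + $1560.63 + $260.28 + $290.49 + $398.96 + $398.41 = $3780.79
Net pay = $5809.79 − $3780.79 = $2029.00

$2029.00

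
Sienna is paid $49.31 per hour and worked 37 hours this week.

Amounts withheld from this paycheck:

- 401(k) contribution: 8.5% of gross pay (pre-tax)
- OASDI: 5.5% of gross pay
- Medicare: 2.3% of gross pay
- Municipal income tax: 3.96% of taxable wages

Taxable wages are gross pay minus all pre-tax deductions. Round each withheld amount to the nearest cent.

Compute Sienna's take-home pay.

Gross pay: 37 × $49.31 = $1,824.47
401(k) contribution: $1,824.47 × 0.085 = $155.08
Taxable wages = $1,824.47 − $155.08 = $1,669.39
Municipal income tax: $1,669.39 × 0.0396 = $66.11
OASDI: $1,824.47 × 0.055 = $100.35
Medicare: $1,824.47 × 0.023 = $41.96
Total deductions = $155.08 + $66.11 + $100.35 + $41.96 = $363.50
Net pay = $1,824.47 − $363.50 = $1,460.97

$1,460.97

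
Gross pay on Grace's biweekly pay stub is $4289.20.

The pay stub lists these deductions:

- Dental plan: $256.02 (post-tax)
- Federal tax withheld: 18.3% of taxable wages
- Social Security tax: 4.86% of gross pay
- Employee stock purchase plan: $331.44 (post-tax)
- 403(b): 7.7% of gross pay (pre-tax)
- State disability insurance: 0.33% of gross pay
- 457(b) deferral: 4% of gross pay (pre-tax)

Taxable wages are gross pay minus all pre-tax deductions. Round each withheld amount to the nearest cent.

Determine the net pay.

$2284.20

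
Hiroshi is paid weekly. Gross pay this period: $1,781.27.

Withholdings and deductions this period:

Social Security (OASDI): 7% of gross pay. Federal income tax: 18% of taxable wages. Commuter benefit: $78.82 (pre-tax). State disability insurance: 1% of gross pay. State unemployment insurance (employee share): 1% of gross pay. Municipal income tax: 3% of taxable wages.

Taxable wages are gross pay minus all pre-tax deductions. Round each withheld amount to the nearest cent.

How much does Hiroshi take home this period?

Commuter benefit: $78.82
Taxable wages = $1,781.27 − $78.82 = $1,702.45
Municipal income tax: $1,702.45 × 0.03 = $51.07
Federal income tax: $1,702.45 × 0.18 = $306.44
Social Security (OASDI): $1,781.27 × 0.07 = $124.69
State disability insurance: $1,781.27 × 0.01 = $17.81
State unemployment insurance (employee share): $1,781.27 × 0.01 = $17.81
Total deductions = $78.82 + $51.07 + $306.44 + $124.69 + $17.81 + $17.81 = $596.64
Net pay = $1,781.27 − $596.64 = $1,184.63

$1,184.63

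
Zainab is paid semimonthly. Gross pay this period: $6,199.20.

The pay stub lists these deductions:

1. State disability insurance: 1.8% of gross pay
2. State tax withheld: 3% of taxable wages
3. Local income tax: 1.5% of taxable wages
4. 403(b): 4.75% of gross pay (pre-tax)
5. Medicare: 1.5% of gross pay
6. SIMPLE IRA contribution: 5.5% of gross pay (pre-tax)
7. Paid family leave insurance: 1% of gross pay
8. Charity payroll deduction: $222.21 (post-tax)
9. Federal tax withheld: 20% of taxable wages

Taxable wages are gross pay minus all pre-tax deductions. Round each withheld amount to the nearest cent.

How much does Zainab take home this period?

SIMPLE IRA contribution: $6,199.20 × 0.055 = $340.96
403(b): $6,199.20 × 0.0475 = $294.46
Pre-tax total = $340.96 + $294.46 = $635.42
Taxable wages = $6,199.20 − $635.42 = $5,563.78
State tax withheld: $5,563.78 × 0.03 = $166.91
Federal tax withheld: $5,563.78 × 0.2 = $1,112.76
Local income tax: $5,563.78 × 0.015 = $83.46
State disability insurance: $6,199.20 × 0.018 = $111.59
Medicare: $6,199.20 × 0.015 = $92.99
Paid family leave insurance: $6,199.20 × 0.01 = $61.99
Charity payroll deduction: $222.21
Total deductions = $340.96 + $294.46 + $166.91 + $1,112.76 + $83.46 + $111.59 + $92.99 + $61.99 + $222.21 = $2,487.33
Net pay = $6,199.20 − $2,487.33 = $3,711.87

$3,711.87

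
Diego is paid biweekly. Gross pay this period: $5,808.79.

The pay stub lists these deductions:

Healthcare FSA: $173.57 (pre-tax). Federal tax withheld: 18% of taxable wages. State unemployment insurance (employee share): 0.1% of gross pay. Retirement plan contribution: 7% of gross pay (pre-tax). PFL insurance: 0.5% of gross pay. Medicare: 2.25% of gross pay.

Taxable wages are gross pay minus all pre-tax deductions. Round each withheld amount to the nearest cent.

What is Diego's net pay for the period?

$4,121.90

Retirement plan contribution: $5,808.79 × 0.07 = $406.62
Healthcare FSA: $173.57
Pre-tax total = $406.62 + $173.57 = $580.19
Taxable wages = $5,808.79 − $580.19 = $5,228.60
Federal tax withheld: $5,228.60 × 0.18 = $941.15
PFL insurance: $5,808.79 × 0.005 = $29.04
State unemployment insurance (employee share): $5,808.79 × 0.001 = $5.81
Medicare: $5,808.79 × 0.0225 = $130.70
Total deductions = $406.62 + $173.57 + $941.15 + $29.04 + $5.81 + $130.70 = $1,686.89
Net pay = $5,808.79 − $1,686.89 = $4,121.90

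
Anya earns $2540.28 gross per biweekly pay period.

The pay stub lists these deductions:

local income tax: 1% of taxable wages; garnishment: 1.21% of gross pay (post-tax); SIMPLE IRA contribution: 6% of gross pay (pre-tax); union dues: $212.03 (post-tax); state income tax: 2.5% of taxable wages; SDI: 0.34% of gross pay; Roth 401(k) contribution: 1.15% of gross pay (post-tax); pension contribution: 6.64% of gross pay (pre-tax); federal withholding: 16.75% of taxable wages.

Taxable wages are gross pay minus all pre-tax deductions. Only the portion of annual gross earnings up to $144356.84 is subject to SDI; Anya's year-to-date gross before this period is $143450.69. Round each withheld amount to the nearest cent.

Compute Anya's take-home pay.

SIMPLE IRA contribution: $2540.28 × 0.06 = $152.42
Pension contribution: $2540.28 × 0.0664 = $168.67
Pre-tax total = $152.42 + $168.67 = $321.09
Taxable wages = $2540.28 − $321.09 = $2219.19
Local income tax: $2219.19 × 0.01 = $22.19
Federal withholding: $2219.19 × 0.1675 = $371.71
State income tax: $2219.19 × 0.025 = $55.48
SDI: only $144356.84 − $143450.69 = $906.15 of this check is subject → $906.15 × 0.0034 = $3.08
Garnishment: $2540.28 × 0.0121 = $30.74
Roth 401(k) contribution: $2540.28 × 0.0115 = $29.21
Union dues: $212.03
Total deductions = $152.42 + $168.67 + $22.19 + $371.71 + $55.48 + $3.08 + $30.74 + $29.21 + $212.03 = $1045.53
Net pay = $2540.28 − $1045.53 = $1494.75

$1494.75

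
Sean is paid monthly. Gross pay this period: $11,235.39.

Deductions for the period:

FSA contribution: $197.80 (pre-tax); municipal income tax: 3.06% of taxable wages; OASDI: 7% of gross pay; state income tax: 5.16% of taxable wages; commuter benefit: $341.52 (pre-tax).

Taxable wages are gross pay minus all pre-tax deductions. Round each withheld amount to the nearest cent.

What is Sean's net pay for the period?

Commuter benefit: $341.52
FSA contribution: $197.80
Pre-tax total = $341.52 + $197.80 = $539.32
Taxable wages = $11,235.39 − $539.32 = $10,696.07
State income tax: $10,696.07 × 0.0516 = $551.92
Municipal income tax: $10,696.07 × 0.0306 = $327.30
OASDI: $11,235.39 × 0.07 = $786.48
Total deductions = $341.52 + $197.80 + $551.92 + $327.30 + $786.48 = $2,205.02
Net pay = $11,235.39 − $2,205.02 = $9,030.37

$9,030.37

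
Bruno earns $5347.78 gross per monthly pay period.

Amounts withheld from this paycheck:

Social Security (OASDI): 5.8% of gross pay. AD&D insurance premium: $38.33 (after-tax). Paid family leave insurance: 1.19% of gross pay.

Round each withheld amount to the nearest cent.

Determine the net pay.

$4935.64

Paid family leave insurance: $5347.78 × 0.0119 = $63.64
Social Security (OASDI): $5347.78 × 0.058 = $310.17
AD&D insurance premium: $38.33
Total deductions = $63.64 + $310.17 + $38.33 = $412.14
Net pay = $5347.78 − $412.14 = $4935.64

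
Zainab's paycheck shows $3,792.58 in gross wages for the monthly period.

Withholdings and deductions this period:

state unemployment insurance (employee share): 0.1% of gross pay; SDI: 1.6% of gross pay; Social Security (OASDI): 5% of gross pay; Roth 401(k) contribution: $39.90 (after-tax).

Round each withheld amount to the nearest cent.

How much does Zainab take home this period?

$3,498.58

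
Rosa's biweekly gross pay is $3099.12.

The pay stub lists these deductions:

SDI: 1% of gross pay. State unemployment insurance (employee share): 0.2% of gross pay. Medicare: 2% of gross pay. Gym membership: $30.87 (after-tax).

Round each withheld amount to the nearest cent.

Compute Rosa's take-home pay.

Medicare: $3099.12 × 0.02 = $61.98
State unemployment insurance (employee share): $3099.12 × 0.002 = $6.20
SDI: $3099.12 × 0.01 = $30.99
Gym membership: $30.87
Total deductions = $61.98 + $6.20 + $30.99 + $30.87 = $130.04
Net pay = $3099.12 − $130.04 = $2969.08

$2969.08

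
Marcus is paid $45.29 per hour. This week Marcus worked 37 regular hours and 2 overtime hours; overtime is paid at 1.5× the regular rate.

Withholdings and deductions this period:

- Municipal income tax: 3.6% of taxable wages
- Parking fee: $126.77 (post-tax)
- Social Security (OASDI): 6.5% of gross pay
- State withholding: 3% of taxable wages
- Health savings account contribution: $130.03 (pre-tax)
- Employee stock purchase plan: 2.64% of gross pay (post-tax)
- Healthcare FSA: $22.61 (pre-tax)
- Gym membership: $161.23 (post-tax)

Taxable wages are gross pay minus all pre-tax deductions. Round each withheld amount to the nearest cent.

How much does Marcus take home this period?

$1,095.89

Regular pay: 37 × $45.29 = $1,675.73
Overtime pay: 2 × $45.29 × 1.5 = $135.87
Gross pay = $1,675.73 + $135.87 = $1,811.60
Health savings account contribution: $130.03
Healthcare FSA: $22.61
Pre-tax total = $130.03 + $22.61 = $152.64
Taxable wages = $1,811.60 − $152.64 = $1,658.96
State withholding: $1,658.96 × 0.03 = $49.77
Municipal income tax: $1,658.96 × 0.036 = $59.72
Social Security (OASDI): $1,811.60 × 0.065 = $117.75
Parking fee: $126.77
Gym membership: $161.23
Employee stock purchase plan: $1,811.60 × 0.0264 = $47.83
Total deductions = $130.03 + $22.61 + $49.77 + $59.72 + $117.75 + $126.77 + $161.23 + $47.83 = $715.71
Net pay = $1,811.60 − $715.71 = $1,095.89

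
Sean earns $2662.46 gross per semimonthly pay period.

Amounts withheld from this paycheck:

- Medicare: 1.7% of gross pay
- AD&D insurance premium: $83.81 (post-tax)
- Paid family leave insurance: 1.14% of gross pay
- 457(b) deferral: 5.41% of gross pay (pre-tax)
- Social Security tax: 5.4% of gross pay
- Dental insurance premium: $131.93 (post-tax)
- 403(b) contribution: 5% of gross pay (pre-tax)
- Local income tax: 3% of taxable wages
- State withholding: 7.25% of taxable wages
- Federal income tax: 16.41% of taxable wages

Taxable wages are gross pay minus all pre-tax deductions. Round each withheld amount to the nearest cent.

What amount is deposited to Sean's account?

403(b) contribution: $2662.46 × 0.05 = $133.12
457(b) deferral: $2662.46 × 0.0541 = $144.04
Pre-tax total = $133.12 + $144.04 = $277.16
Taxable wages = $2662.46 − $277.16 = $2385.30
Local income tax: $2385.30 × 0.03 = $71.56
Federal income tax: $2385.30 × 0.1641 = $391.43
State withholding: $2385.30 × 0.0725 = $172.93
Social Security tax: $2662.46 × 0.054 = $143.77
Medicare: $2662.46 × 0.017 = $45.26
Paid family leave insurance: $2662.46 × 0.0114 = $30.35
Dental insurance premium: $131.93
AD&D insurance premium: $83.81
Total deductions = $133.12 + $144.04 + $71.56 + $391.43 + $172.93 + $143.77 + $45.26 + $30.35 + $131.93 + $83.81 = $1348.20
Net pay = $2662.46 − $1348.20 = $1314.26

$1314.26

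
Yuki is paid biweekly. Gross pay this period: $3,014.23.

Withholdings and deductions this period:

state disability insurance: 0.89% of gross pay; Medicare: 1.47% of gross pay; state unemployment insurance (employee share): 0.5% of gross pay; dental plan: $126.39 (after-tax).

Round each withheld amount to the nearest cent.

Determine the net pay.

$2,801.63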